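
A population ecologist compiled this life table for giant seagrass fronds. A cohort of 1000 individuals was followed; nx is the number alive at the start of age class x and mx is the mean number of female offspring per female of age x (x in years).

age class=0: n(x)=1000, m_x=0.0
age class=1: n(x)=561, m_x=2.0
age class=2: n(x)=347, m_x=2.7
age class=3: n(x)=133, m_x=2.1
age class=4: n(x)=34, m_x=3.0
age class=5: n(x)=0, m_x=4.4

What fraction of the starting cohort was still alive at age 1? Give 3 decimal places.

0.561

l_1 = n_1/n_0 = 561/1000 = 0.561 → 0.561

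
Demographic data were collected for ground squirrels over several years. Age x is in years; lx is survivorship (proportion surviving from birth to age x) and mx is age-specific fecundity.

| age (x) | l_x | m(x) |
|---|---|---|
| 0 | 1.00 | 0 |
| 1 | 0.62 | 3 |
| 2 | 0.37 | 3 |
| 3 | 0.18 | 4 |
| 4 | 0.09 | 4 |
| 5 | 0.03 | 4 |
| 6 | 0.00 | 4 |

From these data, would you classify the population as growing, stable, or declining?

R0 = Σ lx·mx = 0 + 1.86 + 1.11 + 0.72 + 0.36 + 0.12 + 0 = 4.17
R0 > 1, so the population is growing.

growing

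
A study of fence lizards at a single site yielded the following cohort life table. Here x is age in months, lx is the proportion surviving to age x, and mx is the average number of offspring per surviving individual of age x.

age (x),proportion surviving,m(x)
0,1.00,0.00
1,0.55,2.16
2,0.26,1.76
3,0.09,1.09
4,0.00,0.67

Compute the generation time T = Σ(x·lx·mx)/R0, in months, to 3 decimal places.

1.375

lx·mx: 0, 1.188, 0.4576, 0.0981, 0 → R0 = 1.7437
x·lx·mx: 0, 1.188, 0.9152, 0.2943, 0 → Σ = 2.3975
T = 2.3975 / 1.7437 = 1.37495… → 1.375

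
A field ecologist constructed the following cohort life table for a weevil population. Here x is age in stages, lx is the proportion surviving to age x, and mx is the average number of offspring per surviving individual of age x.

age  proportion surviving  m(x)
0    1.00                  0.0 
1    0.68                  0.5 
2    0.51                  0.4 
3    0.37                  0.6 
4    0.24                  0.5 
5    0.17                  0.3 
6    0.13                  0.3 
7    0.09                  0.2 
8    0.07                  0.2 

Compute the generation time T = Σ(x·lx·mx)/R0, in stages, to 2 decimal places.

lx·mx: 0, 0.34, 0.204, 0.222, 0.12, 0.051, 0.039, 0.018, 0.014 → R0 = 1.008
x·lx·mx: 0, 0.34, 0.408, 0.666, 0.48, 0.255, 0.234, 0.126, 0.112 → Σ = 2.621
T = 2.621 / 1.008 = 2.600198… → 2.60

2.60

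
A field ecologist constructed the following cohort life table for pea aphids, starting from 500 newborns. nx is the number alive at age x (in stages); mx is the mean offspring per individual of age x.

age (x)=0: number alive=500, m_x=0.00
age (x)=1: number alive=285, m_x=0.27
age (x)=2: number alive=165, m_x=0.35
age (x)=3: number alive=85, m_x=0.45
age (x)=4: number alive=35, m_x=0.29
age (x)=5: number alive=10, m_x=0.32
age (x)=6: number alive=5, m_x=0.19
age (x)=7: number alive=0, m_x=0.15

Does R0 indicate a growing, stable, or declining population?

declining

lx = nx/n0 = nx/500: 1, 0.57, 0.33, 0.17, 0.07, 0.02, 0.01, 0
R0 = Σ lx·mx = 0 + 0.1539 + 0.1155 + 0.0765 + 0.0203 + 0.0064 + 0.0019 + 0 = 0.3745
R0 < 1, so the population is declining.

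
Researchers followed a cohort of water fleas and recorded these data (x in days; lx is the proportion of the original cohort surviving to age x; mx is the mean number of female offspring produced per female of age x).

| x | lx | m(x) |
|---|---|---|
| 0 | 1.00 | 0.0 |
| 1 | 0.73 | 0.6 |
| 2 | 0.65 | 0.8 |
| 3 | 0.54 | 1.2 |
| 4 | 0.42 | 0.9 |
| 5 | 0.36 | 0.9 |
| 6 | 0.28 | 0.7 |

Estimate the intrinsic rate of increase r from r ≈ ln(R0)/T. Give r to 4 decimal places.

R0 = Σ lx·mx = 0 + 0.438 + 0.52 + 0.648 + 0.378 + 0.324 + 0.196 = 2.504
Σ x·lx·mx = 7.73; T = 7.73/2.504 = 3.08706…
r ≈ ln(R0)/T = ln(2.504)/3.08706… = 0.297334… → 0.2973

0.2973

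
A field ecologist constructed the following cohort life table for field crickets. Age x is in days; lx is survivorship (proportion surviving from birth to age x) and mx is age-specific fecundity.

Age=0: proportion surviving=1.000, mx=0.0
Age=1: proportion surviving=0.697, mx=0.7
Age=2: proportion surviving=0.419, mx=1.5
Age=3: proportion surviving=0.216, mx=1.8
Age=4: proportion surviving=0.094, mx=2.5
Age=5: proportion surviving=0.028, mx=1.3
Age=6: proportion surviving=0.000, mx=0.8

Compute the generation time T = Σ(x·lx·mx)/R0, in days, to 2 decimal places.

2.27

lx·mx: 0, 0.4879, 0.6285, 0.3888, 0.235, 0.0364, 0 → R0 = 1.7766
x·lx·mx: 0, 0.4879, 1.257, 1.1664, 0.94, 0.182, 0 → Σ = 4.0333
T = 4.0333 / 1.7766 = 2.270235… → 2.27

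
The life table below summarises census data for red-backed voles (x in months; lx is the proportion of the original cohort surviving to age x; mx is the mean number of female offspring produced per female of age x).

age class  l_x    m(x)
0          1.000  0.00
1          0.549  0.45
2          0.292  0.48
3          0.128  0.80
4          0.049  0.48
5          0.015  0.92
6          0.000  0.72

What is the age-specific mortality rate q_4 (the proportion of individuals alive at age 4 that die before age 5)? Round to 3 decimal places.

q_4 = (l_4 − l_5) / l_4 = (0.049 − 0.015) / 0.049
     = 0.034 / 0.049 = 0.693878… → 0.694

0.694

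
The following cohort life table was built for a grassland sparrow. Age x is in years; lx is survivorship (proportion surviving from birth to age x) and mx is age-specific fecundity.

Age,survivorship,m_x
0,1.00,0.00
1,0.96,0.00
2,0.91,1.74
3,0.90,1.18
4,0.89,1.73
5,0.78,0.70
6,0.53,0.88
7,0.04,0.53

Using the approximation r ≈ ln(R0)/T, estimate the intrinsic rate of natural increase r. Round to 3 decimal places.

R0 = Σ lx·mx = 0 + 0 + 1.5834 + 1.062 + 1.5397 + 0.546 + 0.4664 + 0.0212 = 5.2187
Σ x·lx·mx = 18.1884; T = 18.1884/5.2187 = 3.48524…
r ≈ ln(R0)/T = ln(5.2187)/3.48524… = 0.47407… → 0.474

0.474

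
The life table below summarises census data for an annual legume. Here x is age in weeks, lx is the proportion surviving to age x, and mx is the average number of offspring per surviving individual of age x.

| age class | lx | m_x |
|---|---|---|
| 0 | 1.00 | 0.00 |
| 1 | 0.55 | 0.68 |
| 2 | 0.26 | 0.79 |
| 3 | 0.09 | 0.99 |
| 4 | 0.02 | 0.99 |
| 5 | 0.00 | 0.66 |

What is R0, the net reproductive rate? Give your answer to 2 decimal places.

lx·mx by age: 0, 0.374, 0.2054, 0.0891, 0.0198, 0
R0 = Σ lx·mx = 0.6883 → 0.69

0.69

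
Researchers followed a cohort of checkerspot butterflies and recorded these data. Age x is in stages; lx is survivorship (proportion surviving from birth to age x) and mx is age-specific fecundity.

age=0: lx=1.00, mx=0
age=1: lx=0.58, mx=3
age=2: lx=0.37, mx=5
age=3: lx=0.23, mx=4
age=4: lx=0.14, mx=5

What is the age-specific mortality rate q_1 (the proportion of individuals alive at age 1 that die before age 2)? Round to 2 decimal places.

q_1 = (l_1 − l_2) / l_1 = (0.58 − 0.37) / 0.58
     = 0.21 / 0.58 = 0.362069… → 0.36

0.36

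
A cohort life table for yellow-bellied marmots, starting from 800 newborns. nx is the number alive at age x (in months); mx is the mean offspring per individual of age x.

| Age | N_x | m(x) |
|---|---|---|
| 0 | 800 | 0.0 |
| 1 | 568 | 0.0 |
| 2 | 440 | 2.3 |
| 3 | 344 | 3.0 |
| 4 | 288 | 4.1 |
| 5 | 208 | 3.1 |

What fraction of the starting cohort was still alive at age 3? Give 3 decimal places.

l_3 = n_3/n_0 = 344/800 = 0.43 → 0.430

0.430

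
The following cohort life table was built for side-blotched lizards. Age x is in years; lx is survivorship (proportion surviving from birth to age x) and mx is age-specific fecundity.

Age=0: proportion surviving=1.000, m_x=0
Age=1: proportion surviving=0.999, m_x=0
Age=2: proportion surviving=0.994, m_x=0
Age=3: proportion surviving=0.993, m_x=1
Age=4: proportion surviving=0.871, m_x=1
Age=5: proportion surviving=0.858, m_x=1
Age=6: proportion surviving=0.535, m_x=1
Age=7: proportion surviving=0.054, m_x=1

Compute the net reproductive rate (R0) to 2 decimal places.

3.31

lx·mx by age: 0, 0, 0, 0.993, 0.871, 0.858, 0.535, 0.054
R0 = Σ lx·mx = 3.311 → 3.31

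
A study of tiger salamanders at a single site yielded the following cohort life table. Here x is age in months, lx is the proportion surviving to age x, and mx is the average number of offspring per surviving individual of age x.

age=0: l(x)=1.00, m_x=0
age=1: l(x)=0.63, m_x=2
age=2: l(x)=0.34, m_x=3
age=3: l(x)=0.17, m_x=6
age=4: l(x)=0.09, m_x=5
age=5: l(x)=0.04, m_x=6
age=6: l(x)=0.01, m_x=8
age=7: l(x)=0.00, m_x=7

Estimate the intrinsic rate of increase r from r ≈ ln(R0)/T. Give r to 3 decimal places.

0.581

R0 = Σ lx·mx = 0 + 1.26 + 1.02 + 1.02 + 0.45 + 0.24 + 0.08 + 0 = 4.07
Σ x·lx·mx = 9.84; T = 9.84/4.07 = 2.41769…
r ≈ ln(R0)/T = ln(4.07)/2.41769… = 0.58057… → 0.581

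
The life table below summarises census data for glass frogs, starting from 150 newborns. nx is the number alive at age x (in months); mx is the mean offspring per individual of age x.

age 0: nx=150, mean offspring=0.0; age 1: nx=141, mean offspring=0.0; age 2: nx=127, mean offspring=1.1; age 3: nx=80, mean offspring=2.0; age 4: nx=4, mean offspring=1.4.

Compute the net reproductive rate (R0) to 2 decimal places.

2.04

lx = nx/n0 = nx/150: 1, 0.94, 0.84667…, 0.53333…, 0.02667…
lx·mx by age: 0, 0, 0.931333…, 1.066667…, 0.037333…
R0 = Σ lx·mx = 2.035333… → 2.04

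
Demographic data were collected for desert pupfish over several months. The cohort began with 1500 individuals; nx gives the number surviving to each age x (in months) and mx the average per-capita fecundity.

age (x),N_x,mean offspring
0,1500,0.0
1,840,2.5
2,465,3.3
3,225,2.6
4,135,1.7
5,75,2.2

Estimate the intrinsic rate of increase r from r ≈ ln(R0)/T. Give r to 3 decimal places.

lx = nx/n0 = nx/1500: 1, 0.56, 0.31, 0.15, 0.09, 0.05
R0 = Σ lx·mx = 0 + 1.4 + 1.023 + 0.39 + 0.153 + 0.11 = 3.076
Σ x·lx·mx = 5.778; T = 5.778/3.076 = 1.87841…
r ≈ ln(R0)/T = ln(3.076)/1.87841… = 0.59818… → 0.598

0.598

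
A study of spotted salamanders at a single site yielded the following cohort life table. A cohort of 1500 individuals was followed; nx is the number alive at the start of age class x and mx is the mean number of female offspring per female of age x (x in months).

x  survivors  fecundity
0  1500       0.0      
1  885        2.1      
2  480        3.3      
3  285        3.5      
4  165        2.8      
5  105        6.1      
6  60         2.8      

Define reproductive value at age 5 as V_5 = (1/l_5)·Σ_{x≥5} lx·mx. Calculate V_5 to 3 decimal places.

7.700

lx = nx/n0 = nx/1500: 1, 0.59, 0.32, 0.19, 0.11, 0.07, 0.04
lx·mx for x ≥ 5: 0.427, 0.112 → sum = 0.539
V_5 = 0.539 / l_5 = 0.539 / 0.07 = 7.7 → 7.700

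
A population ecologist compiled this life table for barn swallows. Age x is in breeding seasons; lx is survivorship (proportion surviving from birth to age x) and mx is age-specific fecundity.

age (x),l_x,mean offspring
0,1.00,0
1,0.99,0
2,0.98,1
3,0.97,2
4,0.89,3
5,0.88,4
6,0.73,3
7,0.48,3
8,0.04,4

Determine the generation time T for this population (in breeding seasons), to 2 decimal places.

lx·mx: 0, 0, 0.98, 1.94, 2.67, 3.52, 2.19, 1.44, 0.16 → R0 = 12.9
x·lx·mx: 0, 0, 1.96, 5.82, 10.68, 17.6, 13.14, 10.08, 1.28 → Σ = 60.56
T = 60.56 / 12.9 = 4.694574… → 4.69

4.69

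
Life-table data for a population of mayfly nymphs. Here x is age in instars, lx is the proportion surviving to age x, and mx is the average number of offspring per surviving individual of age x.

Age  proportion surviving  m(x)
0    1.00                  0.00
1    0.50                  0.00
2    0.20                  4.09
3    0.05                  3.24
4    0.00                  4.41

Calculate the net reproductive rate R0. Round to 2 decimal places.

0.98

lx·mx by age: 0, 0, 0.818, 0.162, 0
R0 = Σ lx·mx = 0.98 → 0.98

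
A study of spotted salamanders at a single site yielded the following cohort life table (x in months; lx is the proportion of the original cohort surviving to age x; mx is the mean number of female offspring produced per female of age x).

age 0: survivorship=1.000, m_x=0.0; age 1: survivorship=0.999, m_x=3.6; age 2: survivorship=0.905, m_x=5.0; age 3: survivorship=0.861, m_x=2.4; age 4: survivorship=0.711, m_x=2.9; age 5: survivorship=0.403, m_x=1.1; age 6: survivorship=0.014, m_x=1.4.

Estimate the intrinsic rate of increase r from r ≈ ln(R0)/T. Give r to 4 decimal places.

1.0984

R0 = Σ lx·mx = 0 + 3.5964 + 4.525 + 2.0664 + 2.0619 + 0.4433 + 0.0196 = 12.7126
Σ x·lx·mx = 29.4273; T = 29.4273/12.7126 = 2.31481…
r ≈ ln(R0)/T = ln(12.7126)/2.31481… = 1.098401… → 1.0984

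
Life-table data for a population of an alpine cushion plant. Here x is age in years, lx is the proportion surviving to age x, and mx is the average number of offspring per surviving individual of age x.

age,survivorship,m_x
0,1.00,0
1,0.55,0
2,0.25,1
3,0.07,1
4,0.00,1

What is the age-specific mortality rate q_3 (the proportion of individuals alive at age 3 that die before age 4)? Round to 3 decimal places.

1.000

q_3 = (l_3 − l_4) / l_3 = (0.07 − 0) / 0.07
     = 0.07 / 0.07 = 1 → 1.000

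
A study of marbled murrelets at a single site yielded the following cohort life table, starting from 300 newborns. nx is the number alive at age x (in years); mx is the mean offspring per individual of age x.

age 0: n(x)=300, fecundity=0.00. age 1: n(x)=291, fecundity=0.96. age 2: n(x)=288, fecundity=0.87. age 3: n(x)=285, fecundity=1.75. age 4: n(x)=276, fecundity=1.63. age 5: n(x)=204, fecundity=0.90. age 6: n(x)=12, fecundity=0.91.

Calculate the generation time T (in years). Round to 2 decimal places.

3.02

lx = nx/n0 = nx/300: 1, 0.97, 0.96, 0.95, 0.92, 0.68, 0.04
lx·mx: 0, 0.9312, 0.8352, 1.6625, 1.4996, 0.612, 0.0364 → R0 = 5.5769
x·lx·mx: 0, 0.9312, 1.6704, 4.9875, 5.9984, 3.06, 0.2184 → Σ = 16.8659
T = 16.8659 / 5.5769 = 3.024243… → 3.02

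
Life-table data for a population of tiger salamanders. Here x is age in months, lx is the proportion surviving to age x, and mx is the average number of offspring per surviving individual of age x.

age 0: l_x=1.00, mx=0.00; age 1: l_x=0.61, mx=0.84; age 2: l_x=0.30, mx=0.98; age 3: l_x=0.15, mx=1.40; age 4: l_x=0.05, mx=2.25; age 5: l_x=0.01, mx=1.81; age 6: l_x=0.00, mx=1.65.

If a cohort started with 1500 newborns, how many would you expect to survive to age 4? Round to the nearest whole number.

75

Expected survivors = N0 · l_4 = 1500 × 0.05 = 75 → 75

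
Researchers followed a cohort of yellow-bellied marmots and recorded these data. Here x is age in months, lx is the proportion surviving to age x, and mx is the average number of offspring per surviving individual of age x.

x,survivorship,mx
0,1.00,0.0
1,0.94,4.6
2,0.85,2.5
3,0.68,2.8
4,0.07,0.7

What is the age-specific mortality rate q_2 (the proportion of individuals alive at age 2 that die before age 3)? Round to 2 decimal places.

q_2 = (l_2 − l_3) / l_2 = (0.85 − 0.68) / 0.85
     = 0.17 / 0.85 = 0.2 → 0.20

0.20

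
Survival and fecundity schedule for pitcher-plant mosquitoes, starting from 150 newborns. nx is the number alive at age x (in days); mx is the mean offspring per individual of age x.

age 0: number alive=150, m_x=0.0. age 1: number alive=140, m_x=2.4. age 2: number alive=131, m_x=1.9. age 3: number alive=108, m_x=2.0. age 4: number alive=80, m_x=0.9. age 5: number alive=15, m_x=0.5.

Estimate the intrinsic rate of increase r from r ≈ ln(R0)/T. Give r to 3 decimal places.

lx = nx/n0 = nx/150: 1, 0.93333…, 0.87333…, 0.72, 0.53333…, 0.1
R0 = Σ lx·mx = 0 + 2.24… + 1.65933… + 1.44 + 0.48… + 0.05 = 5.869333…
Σ x·lx·mx = 12.048667…; T = 12.048667…/5.869333… = 2.05282…
r ≈ ln(R0)/T = ln(5.869333…)/2.05282… = 0.8621… → 0.862

0.862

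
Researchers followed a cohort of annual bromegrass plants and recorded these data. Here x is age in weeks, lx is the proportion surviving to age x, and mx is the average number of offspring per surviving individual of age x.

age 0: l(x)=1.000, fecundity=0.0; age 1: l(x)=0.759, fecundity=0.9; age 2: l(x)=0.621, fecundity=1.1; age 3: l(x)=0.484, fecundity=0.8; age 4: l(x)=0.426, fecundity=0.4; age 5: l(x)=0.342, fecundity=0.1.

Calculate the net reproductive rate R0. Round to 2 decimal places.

lx·mx by age: 0, 0.6831, 0.6831, 0.3872, 0.1704, 0.0342
R0 = Σ lx·mx = 1.958 → 1.96

1.96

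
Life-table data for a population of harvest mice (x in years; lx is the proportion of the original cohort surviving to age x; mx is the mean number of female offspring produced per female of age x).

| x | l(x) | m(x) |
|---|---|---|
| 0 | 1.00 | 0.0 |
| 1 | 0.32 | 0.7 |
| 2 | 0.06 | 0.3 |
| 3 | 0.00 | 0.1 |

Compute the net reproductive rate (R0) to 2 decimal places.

0.24

lx·mx by age: 0, 0.224, 0.018, 0
R0 = Σ lx·mx = 0.242 → 0.24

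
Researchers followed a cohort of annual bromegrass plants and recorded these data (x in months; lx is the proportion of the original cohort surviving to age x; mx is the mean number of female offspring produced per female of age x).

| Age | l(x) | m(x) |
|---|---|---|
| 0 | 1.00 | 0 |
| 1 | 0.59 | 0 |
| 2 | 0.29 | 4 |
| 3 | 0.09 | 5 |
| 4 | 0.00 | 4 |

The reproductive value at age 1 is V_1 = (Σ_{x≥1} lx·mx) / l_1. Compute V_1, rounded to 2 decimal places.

2.73

lx·mx for x ≥ 1: 0, 1.16, 0.45, 0 → sum = 1.61
V_1 = 1.61 / l_1 = 1.61 / 0.59 = 2.728814… → 2.73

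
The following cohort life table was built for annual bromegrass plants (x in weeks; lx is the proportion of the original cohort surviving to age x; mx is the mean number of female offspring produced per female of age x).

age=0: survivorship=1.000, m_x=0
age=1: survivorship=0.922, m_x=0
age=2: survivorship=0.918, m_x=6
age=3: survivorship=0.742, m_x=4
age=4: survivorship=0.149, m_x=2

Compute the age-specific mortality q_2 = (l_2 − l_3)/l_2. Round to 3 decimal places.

0.192

q_2 = (l_2 − l_3) / l_2 = (0.918 − 0.742) / 0.918
     = 0.176 / 0.918 = 0.191721… → 0.192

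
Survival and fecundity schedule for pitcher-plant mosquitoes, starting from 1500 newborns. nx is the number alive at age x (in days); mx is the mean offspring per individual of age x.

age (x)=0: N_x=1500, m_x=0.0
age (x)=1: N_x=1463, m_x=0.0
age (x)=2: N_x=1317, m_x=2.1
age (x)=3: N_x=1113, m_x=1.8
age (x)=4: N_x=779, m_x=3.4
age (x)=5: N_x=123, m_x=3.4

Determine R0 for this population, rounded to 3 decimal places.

lx = nx/n0 = nx/1500: 1, 0.97533…, 0.878, 0.742, 0.51933…, 0.082
lx·mx by age: 0, 0, 1.8438, 1.3356, 1.765733…, 0.2788
R0 = Σ lx·mx = 5.223933… → 5.224

5.224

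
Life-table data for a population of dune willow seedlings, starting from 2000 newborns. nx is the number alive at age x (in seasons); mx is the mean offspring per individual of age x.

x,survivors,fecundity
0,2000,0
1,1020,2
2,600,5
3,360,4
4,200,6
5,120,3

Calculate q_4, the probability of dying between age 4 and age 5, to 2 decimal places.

lx = nx/n0 = nx/2000: 1, 0.51, 0.3, 0.18, 0.1, 0.06
q_4 = (l_4 − l_5) / l_4 = (0.1 − 0.06) / 0.1
     = 0.04 / 0.1 = 0.4 → 0.40

0.40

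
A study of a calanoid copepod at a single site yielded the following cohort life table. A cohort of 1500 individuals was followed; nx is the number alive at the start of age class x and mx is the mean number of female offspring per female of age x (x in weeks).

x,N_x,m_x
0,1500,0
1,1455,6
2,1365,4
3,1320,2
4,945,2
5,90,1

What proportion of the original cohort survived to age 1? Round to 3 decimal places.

0.970

l_1 = n_1/n_0 = 1455/1500 = 0.97 → 0.970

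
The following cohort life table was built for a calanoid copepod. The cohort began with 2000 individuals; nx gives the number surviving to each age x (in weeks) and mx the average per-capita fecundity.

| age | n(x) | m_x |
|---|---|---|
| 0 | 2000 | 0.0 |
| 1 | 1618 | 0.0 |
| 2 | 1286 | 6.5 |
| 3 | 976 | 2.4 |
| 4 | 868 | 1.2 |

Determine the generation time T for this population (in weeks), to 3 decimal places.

2.377

lx = nx/n0 = nx/2000: 1, 0.809, 0.643, 0.488, 0.434
lx·mx: 0, 0, 4.1795, 1.1712, 0.5208 → R0 = 5.8715
x·lx·mx: 0, 0, 8.359, 3.5136, 2.0832 → Σ = 13.9558
T = 13.9558 / 5.8715 = 2.376871… → 2.377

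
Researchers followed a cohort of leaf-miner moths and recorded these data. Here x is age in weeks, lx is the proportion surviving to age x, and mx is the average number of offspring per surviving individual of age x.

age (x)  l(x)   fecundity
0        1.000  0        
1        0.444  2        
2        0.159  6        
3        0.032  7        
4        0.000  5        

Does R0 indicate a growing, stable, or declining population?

growing

R0 = Σ lx·mx = 0 + 0.888 + 0.954 + 0.224 + 0 = 2.066
R0 > 1, so the population is growing.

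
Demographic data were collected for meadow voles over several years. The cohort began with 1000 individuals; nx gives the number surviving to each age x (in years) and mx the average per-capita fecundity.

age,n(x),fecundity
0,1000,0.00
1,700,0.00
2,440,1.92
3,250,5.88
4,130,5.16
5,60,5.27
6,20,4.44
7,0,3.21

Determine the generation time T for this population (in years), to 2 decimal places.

lx = nx/n0 = nx/1000: 1, 0.7, 0.44, 0.25, 0.13, 0.06, 0.02, 0
lx·mx: 0, 0, 0.8448, 1.47, 0.6708, 0.3162, 0.0888, 0 → R0 = 3.3906
x·lx·mx: 0, 0, 1.6896, 4.41, 2.6832, 1.581, 0.5328, 0 → Σ = 10.8966
T = 10.8966 / 3.3906 = 3.213767… → 3.21

3.21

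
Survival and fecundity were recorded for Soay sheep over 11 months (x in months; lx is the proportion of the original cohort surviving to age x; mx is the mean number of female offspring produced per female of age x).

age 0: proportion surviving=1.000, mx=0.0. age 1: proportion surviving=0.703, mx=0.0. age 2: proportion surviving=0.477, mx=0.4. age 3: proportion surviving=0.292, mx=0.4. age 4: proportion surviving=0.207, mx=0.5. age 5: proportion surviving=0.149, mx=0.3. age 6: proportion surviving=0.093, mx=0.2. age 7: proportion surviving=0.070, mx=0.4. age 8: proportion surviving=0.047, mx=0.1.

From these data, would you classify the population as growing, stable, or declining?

R0 = Σ lx·mx = 0 + 0 + 0.1908 + 0.1168 + 0.1035 + 0.0447 + 0.0186 + 0.028 + 0.0047 = 0.5071
R0 < 1, so the population is declining.

declining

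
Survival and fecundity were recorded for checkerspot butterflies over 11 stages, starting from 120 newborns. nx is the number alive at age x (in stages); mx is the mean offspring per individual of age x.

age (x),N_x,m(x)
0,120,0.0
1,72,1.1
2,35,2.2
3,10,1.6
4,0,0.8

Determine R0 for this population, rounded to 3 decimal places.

lx = nx/n0 = nx/120: 1, 0.6, 0.29167…, 0.08333…, 0
lx·mx by age: 0, 0.66, 0.641667…, 0.133333…, 0
R0 = Σ lx·mx = 1.435… → 1.435

1.435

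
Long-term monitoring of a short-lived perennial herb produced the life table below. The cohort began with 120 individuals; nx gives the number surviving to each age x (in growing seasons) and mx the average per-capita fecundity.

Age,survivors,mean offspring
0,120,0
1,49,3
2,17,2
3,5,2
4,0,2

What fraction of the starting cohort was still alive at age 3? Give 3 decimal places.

0.042

l_3 = n_3/n_0 = 5/120 = 0.041667… → 0.042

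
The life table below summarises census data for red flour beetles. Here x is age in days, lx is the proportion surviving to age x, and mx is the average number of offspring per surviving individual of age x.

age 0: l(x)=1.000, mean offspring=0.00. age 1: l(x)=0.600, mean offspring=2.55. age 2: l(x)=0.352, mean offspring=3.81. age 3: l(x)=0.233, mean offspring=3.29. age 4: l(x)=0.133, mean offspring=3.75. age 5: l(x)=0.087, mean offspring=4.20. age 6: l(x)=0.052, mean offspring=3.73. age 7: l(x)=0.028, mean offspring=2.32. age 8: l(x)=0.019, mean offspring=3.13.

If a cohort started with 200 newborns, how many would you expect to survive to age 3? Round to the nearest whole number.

Expected survivors = N0 · l_3 = 200 × 0.233 = 46.6 → 47

47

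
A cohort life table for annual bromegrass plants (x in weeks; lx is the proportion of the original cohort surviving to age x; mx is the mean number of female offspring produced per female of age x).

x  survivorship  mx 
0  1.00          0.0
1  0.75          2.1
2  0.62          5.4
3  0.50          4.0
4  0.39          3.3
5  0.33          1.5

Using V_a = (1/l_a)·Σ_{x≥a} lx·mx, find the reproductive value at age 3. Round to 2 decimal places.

lx·mx for x ≥ 3: 2, 1.287, 0.495 → sum = 3.782
V_3 = 3.782 / l_3 = 3.782 / 0.5 = 7.564 → 7.56

7.56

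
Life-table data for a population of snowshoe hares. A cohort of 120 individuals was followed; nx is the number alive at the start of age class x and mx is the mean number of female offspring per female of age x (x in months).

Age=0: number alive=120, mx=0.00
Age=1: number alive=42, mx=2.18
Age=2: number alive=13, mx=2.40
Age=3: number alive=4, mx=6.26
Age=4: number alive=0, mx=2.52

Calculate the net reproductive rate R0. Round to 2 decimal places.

lx = nx/n0 = nx/120: 1, 0.35, 0.10833…, 0.03333…, 0
lx·mx by age: 0, 0.763, 0.26…, 0.208667…, 0
R0 = Σ lx·mx = 1.231667… → 1.23

1.23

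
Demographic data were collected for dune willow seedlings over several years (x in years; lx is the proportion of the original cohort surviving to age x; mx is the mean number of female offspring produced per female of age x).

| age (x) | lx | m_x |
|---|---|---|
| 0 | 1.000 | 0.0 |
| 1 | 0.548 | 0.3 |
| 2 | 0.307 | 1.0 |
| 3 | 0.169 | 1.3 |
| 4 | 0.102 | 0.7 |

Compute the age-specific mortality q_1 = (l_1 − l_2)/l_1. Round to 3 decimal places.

q_1 = (l_1 − l_2) / l_1 = (0.548 − 0.307) / 0.548
     = 0.241 / 0.548 = 0.439781… → 0.440

0.440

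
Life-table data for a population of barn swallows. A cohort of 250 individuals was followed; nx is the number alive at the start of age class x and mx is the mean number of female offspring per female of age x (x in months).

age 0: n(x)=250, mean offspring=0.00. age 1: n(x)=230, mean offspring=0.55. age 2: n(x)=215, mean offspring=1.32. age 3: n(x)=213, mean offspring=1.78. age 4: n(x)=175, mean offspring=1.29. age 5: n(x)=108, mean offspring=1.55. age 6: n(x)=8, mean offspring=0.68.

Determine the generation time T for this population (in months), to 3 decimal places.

lx = nx/n0 = nx/250: 1, 0.92, 0.86, 0.852, 0.7, 0.432, 0.032
lx·mx: 0, 0.506, 1.1352, 1.51656, 0.903, 0.6696, 0.02176 → R0 = 4.75212
x·lx·mx: 0, 0.506, 2.2704, 4.54968, 3.612, 3.348, 0.13056 → Σ = 14.41664
T = 14.41664 / 4.75212 = 3.033728… → 3.034

3.034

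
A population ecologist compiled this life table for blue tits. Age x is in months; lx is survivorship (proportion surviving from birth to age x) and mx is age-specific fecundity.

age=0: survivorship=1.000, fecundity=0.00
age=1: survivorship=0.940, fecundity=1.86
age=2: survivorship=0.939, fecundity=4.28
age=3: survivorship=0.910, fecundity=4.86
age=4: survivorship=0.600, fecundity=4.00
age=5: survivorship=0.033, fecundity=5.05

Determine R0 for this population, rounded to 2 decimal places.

lx·mx by age: 0, 1.7484, 4.01892, 4.4226, 2.4, 0.16665
R0 = Σ lx·mx = 12.75657 → 12.76

12.76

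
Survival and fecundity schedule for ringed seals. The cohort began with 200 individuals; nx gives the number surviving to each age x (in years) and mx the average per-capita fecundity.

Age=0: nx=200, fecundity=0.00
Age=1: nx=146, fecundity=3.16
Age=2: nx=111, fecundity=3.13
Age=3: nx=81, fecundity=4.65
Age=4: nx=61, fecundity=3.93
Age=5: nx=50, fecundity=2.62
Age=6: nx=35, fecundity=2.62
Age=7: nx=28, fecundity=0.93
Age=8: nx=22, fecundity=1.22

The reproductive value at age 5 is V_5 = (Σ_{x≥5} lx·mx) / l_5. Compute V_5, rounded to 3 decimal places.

lx = nx/n0 = nx/200: 1, 0.73, 0.555, 0.405, 0.305, 0.25, 0.175, 0.14, 0.11
lx·mx for x ≥ 5: 0.655, 0.4585, 0.1302, 0.1342 → sum = 1.3779
V_5 = 1.3779 / l_5 = 1.3779 / 0.25 = 5.5116 → 5.512

5.512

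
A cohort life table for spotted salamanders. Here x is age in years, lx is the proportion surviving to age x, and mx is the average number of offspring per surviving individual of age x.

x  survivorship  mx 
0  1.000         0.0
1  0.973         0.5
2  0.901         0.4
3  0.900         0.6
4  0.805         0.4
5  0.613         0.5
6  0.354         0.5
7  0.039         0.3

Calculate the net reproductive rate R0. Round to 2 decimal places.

lx·mx by age: 0, 0.4865, 0.3604, 0.54, 0.322, 0.3065, 0.177, 0.0117
R0 = Σ lx·mx = 2.2041 → 2.20

2.20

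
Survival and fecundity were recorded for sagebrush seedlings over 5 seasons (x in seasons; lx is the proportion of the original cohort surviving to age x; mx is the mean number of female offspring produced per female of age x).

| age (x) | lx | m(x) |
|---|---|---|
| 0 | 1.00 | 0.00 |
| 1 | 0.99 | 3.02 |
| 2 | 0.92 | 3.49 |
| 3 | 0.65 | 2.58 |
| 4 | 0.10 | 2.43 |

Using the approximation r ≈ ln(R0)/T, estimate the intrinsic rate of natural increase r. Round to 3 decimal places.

R0 = Σ lx·mx = 0 + 2.9898 + 3.2108 + 1.677 + 0.243 = 8.1206
Σ x·lx·mx = 15.4144; T = 15.4144/8.1206 = 1.89818…
r ≈ ln(R0)/T = ln(8.1206)/1.89818… = 1.10337… → 1.103

1.103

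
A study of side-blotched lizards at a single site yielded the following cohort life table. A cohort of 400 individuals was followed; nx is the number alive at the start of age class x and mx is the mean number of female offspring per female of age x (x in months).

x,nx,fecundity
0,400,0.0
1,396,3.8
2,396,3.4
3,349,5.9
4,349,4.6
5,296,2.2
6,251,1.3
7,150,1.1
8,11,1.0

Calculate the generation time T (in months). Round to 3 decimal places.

lx = nx/n0 = nx/400: 1, 0.99, 0.99, 0.8725, 0.8725, 0.74, 0.6275, 0.375, 0.0275
lx·mx: 0, 3.762, 3.366, 5.14775, 4.0135, 1.628, 0.81575, 0.4125, 0.0275 → R0 = 19.173
x·lx·mx: 0, 3.762, 6.732, 15.44325, 16.054, 8.14, 4.8945, 2.8875, 0.22 → Σ = 58.13325
T = 58.13325 / 19.173 = 3.032037… → 3.032

3.032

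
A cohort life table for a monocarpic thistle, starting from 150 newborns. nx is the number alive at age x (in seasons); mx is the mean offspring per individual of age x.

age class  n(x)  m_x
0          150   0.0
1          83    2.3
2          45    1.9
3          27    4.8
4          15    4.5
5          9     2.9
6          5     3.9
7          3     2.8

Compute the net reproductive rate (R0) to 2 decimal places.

lx = nx/n0 = nx/150: 1, 0.55333…, 0.3, 0.18, 0.1, 0.06, 0.03333…, 0.02
lx·mx by age: 0, 1.272667…, 0.57, 0.864, 0.45, 0.174, 0.13…, 0.056
R0 = Σ lx·mx = 3.516667… → 3.52

3.52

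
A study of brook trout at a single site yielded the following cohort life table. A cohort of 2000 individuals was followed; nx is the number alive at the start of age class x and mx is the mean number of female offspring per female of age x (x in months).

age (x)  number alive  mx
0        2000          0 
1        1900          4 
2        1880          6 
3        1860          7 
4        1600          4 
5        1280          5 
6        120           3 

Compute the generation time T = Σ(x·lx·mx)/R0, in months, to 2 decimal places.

lx = nx/n0 = nx/2000: 1, 0.95, 0.94, 0.93, 0.8, 0.64, 0.06
lx·mx: 0, 3.8, 5.64, 6.51, 3.2, 3.2, 0.18 → R0 = 22.53
x·lx·mx: 0, 3.8, 11.28, 19.53, 12.8, 16, 1.08 → Σ = 64.49
T = 64.49 / 22.53 = 2.862406… → 2.86

2.86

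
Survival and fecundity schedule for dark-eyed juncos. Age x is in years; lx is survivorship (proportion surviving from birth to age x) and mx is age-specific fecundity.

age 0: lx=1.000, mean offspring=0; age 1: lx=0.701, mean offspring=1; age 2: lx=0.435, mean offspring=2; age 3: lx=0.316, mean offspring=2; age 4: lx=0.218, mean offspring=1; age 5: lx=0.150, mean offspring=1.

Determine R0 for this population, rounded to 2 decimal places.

2.57

lx·mx by age: 0, 0.701, 0.87, 0.632, 0.218, 0.15
R0 = Σ lx·mx = 2.571 → 2.57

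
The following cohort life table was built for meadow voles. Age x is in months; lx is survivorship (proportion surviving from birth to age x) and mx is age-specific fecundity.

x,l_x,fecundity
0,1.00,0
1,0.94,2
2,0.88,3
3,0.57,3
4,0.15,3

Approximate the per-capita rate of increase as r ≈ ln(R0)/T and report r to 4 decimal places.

0.9004

R0 = Σ lx·mx = 0 + 1.88 + 2.64 + 1.71 + 0.45 = 6.68
Σ x·lx·mx = 14.09; T = 14.09/6.68 = 2.10928…
r ≈ ln(R0)/T = ln(6.68)/2.10928… = 0.900363… → 0.9004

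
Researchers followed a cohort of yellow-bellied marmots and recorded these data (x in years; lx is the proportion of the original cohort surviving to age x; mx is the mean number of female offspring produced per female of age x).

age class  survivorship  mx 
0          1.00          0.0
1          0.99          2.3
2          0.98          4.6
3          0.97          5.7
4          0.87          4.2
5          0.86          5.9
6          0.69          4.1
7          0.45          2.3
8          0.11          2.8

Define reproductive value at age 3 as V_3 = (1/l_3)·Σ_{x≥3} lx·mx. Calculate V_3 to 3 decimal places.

lx·mx for x ≥ 3: 5.529, 3.654, 5.074, 2.829, 1.035, 0.308 → sum = 18.429
V_3 = 18.429 / l_3 = 18.429 / 0.97 = 18.998969… → 18.999

18.999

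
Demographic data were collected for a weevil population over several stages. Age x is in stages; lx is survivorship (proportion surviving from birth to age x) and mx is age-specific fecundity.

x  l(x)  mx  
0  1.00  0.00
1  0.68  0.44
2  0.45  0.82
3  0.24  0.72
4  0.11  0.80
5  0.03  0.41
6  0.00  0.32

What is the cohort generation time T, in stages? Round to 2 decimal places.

lx·mx: 0, 0.2992, 0.369, 0.1728, 0.088, 0.0123, 0 → R0 = 0.9413
x·lx·mx: 0, 0.2992, 0.738, 0.5184, 0.352, 0.0615, 0 → Σ = 1.9691
T = 1.9691 / 0.9413 = 2.091894… → 2.09

2.09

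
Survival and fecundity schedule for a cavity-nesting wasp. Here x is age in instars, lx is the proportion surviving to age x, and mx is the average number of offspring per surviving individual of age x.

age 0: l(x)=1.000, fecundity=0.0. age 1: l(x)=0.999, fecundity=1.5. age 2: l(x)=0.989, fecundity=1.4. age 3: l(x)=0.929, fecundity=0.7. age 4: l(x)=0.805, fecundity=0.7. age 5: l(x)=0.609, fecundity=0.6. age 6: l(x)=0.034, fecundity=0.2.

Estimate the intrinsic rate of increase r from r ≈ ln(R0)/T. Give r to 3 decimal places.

R0 = Σ lx·mx = 0 + 1.4985 + 1.3846 + 0.6503 + 0.5635 + 0.3654 + 0.0068 = 4.4691
Σ x·lx·mx = 10.3404; T = 10.3404/4.4691 = 2.31375…
r ≈ ln(R0)/T = ln(4.4691)/2.31375… = 0.64708… → 0.647

0.647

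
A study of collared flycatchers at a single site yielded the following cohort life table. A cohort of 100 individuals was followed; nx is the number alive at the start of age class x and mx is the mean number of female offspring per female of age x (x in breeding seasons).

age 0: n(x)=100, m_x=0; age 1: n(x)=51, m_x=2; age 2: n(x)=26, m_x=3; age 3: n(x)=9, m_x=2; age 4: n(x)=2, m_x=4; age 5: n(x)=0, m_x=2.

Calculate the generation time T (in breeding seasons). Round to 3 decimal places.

1.670

lx = nx/n0 = nx/100: 1, 0.51, 0.26, 0.09, 0.02, 0
lx·mx: 0, 1.02, 0.78, 0.18, 0.08, 0 → R0 = 2.06
x·lx·mx: 0, 1.02, 1.56, 0.54, 0.32, 0 → Σ = 3.44
T = 3.44 / 2.06 = 1.669903… → 1.670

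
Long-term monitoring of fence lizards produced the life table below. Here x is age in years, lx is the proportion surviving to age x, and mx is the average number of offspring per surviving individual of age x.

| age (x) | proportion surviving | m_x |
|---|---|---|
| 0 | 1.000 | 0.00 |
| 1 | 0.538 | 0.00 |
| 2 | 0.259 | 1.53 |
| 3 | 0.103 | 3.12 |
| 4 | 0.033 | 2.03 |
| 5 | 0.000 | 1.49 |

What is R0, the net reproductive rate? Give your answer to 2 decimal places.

lx·mx by age: 0, 0, 0.39627, 0.32136, 0.06699, 0
R0 = Σ lx·mx = 0.78462 → 0.78

0.78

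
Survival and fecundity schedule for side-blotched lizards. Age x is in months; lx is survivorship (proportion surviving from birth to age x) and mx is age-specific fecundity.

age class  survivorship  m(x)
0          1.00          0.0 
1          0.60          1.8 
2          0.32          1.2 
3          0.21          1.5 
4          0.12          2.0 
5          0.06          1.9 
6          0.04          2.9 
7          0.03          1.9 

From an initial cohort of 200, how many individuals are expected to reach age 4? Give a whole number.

Expected survivors = N0 · l_4 = 200 × 0.12 = 24 → 24

24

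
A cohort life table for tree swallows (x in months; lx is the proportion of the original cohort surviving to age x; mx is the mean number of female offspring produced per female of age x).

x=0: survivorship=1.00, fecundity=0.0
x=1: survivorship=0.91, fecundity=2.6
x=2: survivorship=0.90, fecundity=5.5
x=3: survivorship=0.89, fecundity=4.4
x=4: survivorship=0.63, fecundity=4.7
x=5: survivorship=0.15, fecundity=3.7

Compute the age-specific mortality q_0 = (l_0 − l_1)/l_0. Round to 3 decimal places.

q_0 = (l_0 − l_1) / l_0 = (1 − 0.91) / 1
     = 0.09 / 1 = 0.09 → 0.090

0.090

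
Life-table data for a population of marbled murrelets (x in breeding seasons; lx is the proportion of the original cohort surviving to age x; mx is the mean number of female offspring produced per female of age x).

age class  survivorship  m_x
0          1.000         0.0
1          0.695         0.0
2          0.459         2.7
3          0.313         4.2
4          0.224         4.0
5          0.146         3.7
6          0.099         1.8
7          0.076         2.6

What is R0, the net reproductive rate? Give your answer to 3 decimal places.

4.366

lx·mx by age: 0, 0, 1.2393, 1.3146, 0.896, 0.5402, 0.1782, 0.1976
R0 = Σ lx·mx = 4.3659 → 4.366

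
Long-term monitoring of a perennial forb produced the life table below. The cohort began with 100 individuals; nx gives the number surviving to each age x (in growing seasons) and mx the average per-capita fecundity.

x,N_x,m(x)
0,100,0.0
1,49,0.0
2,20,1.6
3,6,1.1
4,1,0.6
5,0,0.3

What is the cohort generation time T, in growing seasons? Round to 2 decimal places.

lx = nx/n0 = nx/100: 1, 0.49, 0.2, 0.06, 0.01, 0
lx·mx: 0, 0, 0.32, 0.066, 0.006, 0 → R0 = 0.392
x·lx·mx: 0, 0, 0.64, 0.198, 0.024, 0 → Σ = 0.862
T = 0.862 / 0.392 = 2.19898… → 2.20

2.20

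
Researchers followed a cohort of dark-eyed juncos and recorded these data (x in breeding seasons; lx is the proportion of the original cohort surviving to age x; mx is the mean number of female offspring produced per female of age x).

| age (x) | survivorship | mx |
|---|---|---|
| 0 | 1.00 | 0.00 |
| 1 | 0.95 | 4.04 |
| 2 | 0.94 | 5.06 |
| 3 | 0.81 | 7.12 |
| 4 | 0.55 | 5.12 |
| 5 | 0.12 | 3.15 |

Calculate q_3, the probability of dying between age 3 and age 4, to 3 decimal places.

q_3 = (l_3 − l_4) / l_3 = (0.81 − 0.55) / 0.81
     = 0.26 / 0.81 = 0.320988… → 0.321

0.321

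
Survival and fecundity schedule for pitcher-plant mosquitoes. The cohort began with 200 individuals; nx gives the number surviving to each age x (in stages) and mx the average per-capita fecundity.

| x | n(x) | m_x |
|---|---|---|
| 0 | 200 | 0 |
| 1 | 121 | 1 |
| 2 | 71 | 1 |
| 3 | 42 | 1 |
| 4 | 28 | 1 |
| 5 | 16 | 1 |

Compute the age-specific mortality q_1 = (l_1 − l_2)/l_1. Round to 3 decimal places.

lx = nx/n0 = nx/200: 1, 0.605, 0.355, 0.21, 0.14, 0.08
q_1 = (l_1 − l_2) / l_1 = (0.605 − 0.355) / 0.605
     = 0.25 / 0.605 = 0.413223… → 0.413

0.413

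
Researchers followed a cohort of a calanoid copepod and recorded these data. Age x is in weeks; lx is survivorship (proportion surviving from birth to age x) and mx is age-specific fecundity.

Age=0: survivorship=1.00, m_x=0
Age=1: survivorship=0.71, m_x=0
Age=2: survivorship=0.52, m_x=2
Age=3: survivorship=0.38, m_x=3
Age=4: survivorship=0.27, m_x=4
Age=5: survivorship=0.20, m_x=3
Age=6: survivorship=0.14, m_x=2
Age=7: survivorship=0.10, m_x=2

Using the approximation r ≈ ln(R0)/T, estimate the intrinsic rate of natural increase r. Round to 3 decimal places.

R0 = Σ lx·mx = 0 + 0 + 1.04 + 1.14 + 1.08 + 0.6 + 0.28 + 0.2 = 4.34
Σ x·lx·mx = 15.9; T = 15.9/4.34 = 3.66359…
r ≈ ln(R0)/T = ln(4.34)/3.66359… = 0.40067… → 0.401

0.401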